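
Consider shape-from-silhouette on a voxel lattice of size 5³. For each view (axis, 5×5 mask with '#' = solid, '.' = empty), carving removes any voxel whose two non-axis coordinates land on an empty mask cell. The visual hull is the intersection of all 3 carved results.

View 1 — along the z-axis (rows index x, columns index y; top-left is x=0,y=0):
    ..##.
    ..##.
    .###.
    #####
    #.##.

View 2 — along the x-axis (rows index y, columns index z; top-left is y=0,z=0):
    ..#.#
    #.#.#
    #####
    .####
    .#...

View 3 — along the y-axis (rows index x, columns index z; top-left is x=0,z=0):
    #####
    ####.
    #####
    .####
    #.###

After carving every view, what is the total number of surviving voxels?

full grid |V| = 125
step 1: project along z, AND mask (15/25) → |grid| = 75
step 2: project along x, AND mask (15/25) → |grid| = 56
step 3: project along y, AND mask (22/25) → |grid| = 50

remaining voxels: 50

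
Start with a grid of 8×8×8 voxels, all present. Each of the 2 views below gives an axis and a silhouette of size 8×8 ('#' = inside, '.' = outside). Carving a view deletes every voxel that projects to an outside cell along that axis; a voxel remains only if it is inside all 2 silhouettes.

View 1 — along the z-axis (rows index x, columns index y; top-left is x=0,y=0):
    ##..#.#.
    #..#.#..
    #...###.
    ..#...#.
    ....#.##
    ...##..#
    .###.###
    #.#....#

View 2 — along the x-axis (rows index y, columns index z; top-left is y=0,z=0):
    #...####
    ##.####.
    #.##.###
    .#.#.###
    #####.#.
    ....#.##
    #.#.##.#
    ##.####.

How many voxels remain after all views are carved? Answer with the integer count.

remaining voxels: 147

start: 8×8×8 = 512 voxels
[1] z-view keeps 28 columns → grid now 224
[2] x-view keeps 42 columns → grid now 147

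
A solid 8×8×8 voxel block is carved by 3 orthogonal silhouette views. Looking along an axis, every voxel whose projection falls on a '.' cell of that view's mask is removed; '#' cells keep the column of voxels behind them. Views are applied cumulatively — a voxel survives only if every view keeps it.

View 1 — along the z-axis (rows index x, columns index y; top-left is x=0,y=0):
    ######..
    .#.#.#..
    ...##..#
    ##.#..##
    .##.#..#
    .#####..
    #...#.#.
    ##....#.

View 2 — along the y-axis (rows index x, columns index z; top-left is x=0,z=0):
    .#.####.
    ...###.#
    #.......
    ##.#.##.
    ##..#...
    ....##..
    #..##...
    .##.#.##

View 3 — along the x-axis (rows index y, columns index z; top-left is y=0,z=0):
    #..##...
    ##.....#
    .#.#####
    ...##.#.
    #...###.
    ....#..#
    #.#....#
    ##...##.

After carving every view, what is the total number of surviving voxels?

remaining voxels: 58

start: 8×8×8 = 512 voxels
carve view 1 (along z, XY-mask fill 32/64): 256 voxels remain
carve view 2 (along y, XZ-mask fill 28/64): 116 voxels remain
carve view 3 (along x, YZ-mask fill 28/64): 58 voxels remain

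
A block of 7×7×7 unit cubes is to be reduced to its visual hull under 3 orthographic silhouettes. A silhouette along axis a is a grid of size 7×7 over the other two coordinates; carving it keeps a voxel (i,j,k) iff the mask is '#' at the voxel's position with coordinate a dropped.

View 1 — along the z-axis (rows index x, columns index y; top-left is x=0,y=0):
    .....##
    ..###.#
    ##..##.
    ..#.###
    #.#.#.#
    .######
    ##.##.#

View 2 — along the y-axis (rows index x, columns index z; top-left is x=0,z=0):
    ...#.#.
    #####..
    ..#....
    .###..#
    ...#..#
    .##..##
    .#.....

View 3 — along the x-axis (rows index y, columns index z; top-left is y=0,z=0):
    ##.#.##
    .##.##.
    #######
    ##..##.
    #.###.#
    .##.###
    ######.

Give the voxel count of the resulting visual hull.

before carving: 343 voxels (7×7×7)
V1 z: intersect with XY mask (29 set) -- 203 left
V2 y: intersect with XZ mask (19 set) -- 81 left
V3 x: intersect with YZ mask (36 set) -- 65 left

65 voxels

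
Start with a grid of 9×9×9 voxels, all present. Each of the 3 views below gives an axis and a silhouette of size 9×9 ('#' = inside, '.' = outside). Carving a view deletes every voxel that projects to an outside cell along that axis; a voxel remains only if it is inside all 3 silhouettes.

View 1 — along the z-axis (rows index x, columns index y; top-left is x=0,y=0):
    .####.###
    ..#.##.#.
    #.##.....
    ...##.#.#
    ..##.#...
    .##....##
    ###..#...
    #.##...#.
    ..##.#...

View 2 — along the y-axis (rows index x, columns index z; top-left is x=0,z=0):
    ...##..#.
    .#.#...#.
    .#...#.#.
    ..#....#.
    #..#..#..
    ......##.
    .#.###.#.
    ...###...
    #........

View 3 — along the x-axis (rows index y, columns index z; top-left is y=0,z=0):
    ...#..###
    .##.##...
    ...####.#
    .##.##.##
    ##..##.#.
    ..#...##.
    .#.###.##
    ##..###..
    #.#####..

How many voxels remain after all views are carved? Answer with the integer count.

remaining voxels: 51

initial block: 9^3 = 729
  1. axis=2 (XY plane), |mask|=36  ⇒  voxels=324
  2. axis=1 (XZ plane), |mask|=25  ⇒  voxels=102
  3. axis=0 (YZ plane), |mask|=44  ⇒  voxels=51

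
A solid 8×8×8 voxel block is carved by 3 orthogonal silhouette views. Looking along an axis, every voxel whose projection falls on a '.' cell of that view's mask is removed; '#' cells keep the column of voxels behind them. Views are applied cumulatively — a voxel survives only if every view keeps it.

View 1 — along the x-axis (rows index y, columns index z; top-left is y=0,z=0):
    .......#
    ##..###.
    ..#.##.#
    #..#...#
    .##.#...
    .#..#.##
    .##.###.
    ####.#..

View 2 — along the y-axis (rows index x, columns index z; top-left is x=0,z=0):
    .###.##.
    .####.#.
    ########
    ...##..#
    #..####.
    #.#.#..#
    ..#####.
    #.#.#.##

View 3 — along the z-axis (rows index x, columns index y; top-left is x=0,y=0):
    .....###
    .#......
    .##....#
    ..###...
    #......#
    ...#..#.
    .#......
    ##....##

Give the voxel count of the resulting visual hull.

|visual hull| = 51

start: 8×8×8 = 512 voxels
carve view 1 (along x, YZ-mask fill 30/64): 240 voxels remain
carve view 2 (along y, XZ-mask fill 40/64): 148 voxels remain
carve view 3 (along z, XY-mask fill 19/64): 51 voxels remain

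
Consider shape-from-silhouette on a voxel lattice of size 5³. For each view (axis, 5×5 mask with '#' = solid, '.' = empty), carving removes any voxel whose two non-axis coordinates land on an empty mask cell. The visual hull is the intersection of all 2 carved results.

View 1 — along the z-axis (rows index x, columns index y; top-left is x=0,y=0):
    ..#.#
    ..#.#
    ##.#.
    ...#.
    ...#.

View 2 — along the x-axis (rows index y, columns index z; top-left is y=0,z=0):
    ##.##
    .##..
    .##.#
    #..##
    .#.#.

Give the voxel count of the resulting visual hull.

start: 5×5×5 = 125 voxels
carve view 1 (along z, XY-mask fill 9/25): 45 voxels remain
carve view 2 (along x, YZ-mask fill 14/25): 25 voxels remain

25 voxels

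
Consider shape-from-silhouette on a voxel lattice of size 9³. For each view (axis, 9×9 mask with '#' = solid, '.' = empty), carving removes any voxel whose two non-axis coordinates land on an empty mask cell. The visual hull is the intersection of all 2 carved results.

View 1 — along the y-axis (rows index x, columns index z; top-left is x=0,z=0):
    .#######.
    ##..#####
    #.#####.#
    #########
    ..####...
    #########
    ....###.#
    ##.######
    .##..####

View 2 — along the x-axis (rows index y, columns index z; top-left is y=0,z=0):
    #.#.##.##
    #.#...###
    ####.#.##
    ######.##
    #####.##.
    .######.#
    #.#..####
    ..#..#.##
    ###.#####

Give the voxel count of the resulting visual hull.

before carving: 729 voxels (9×9×9)
after view 1 [y-axis, 61 of 81 cells solid] → remaining = 549
after view 2 [x-axis, 58 of 81 cells solid] → remaining = 390

390 voxels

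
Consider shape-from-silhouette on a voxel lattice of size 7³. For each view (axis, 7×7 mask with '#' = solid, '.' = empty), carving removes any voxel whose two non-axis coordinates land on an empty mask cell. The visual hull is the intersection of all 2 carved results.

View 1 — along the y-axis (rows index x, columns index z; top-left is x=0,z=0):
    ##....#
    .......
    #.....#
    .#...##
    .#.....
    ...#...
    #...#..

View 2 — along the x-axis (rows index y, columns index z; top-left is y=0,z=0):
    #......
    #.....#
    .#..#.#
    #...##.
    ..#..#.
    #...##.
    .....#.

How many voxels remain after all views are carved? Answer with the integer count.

initial block: 7^3 = 343
step 1: project along y, AND mask (12/49) → |grid| = 84
step 2: project along x, AND mask (15/49) → |grid| = 28

remaining voxels: 28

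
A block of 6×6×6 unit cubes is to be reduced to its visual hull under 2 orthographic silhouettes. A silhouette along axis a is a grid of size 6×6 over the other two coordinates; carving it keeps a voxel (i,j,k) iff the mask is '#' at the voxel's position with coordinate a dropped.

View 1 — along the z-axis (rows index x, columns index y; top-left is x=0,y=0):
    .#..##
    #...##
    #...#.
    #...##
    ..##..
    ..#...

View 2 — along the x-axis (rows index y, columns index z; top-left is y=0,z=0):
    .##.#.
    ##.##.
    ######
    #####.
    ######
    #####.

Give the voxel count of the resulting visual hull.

start: 6×6×6 = 216 voxels
[1] z-view keeps 14 columns → grid now 84
[2] x-view keeps 29 columns → grid now 69

voxel count = 69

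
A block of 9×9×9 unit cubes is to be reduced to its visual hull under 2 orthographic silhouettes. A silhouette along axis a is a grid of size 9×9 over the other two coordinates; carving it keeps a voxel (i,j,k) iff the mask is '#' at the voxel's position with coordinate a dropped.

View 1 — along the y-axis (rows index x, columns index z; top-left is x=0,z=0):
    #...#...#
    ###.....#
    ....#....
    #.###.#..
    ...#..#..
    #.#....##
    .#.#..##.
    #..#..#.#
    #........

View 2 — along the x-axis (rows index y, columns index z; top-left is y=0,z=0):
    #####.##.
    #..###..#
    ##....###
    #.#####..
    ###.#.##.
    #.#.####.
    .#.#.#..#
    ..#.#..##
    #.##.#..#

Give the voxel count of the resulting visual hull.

156 voxels

before carving: 729 voxels (9×9×9)
step 1: project along y, AND mask (28/81) → |grid| = 252
step 2: project along x, AND mask (48/81) → |grid| = 156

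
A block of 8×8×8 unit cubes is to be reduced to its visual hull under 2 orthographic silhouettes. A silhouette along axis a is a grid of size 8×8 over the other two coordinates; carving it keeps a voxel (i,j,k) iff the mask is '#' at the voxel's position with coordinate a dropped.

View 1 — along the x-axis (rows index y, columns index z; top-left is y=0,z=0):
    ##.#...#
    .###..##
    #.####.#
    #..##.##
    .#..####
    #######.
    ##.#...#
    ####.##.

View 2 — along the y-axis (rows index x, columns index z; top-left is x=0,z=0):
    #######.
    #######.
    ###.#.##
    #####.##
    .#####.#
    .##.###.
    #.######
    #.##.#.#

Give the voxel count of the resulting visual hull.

start: 8×8×8 = 512 voxels
step 1: project along x, AND mask (42/64) → |grid| = 336
step 2: project along y, AND mask (50/64) → |grid| = 258

|visual hull| = 258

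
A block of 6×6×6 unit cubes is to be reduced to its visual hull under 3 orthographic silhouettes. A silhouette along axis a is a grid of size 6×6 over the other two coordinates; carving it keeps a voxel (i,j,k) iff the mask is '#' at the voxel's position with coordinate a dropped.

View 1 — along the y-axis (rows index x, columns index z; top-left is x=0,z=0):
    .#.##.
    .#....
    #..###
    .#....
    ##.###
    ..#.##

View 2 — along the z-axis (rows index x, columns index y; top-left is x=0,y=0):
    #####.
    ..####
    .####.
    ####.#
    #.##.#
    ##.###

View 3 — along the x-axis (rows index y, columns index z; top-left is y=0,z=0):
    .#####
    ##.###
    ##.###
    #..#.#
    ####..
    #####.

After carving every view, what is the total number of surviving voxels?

remaining voxels: 57

initial block: 6^3 = 216
  1. axis=1 (XZ plane), |mask|=17  ⇒  voxels=102
  2. axis=2 (XY plane), |mask|=27  ⇒  voxels=75
  3. axis=0 (YZ plane), |mask|=27  ⇒  voxels=57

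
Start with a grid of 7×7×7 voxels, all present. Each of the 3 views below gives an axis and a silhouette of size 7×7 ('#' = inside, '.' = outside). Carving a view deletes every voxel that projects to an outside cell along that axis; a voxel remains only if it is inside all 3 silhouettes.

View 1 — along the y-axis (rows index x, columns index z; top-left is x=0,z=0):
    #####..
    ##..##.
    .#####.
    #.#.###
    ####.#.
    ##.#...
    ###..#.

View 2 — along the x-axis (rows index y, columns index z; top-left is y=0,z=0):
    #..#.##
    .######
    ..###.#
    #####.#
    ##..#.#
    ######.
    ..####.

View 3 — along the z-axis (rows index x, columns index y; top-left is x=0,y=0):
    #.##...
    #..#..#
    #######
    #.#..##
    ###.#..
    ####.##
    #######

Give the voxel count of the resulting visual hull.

voxel count = 95

full grid |V| = 343
after view 1 [y-axis, 31 of 49 cells solid] → remaining = 217
after view 2 [x-axis, 34 of 49 cells solid] → remaining = 146
after view 3 [z-axis, 34 of 49 cells solid] → remaining = 95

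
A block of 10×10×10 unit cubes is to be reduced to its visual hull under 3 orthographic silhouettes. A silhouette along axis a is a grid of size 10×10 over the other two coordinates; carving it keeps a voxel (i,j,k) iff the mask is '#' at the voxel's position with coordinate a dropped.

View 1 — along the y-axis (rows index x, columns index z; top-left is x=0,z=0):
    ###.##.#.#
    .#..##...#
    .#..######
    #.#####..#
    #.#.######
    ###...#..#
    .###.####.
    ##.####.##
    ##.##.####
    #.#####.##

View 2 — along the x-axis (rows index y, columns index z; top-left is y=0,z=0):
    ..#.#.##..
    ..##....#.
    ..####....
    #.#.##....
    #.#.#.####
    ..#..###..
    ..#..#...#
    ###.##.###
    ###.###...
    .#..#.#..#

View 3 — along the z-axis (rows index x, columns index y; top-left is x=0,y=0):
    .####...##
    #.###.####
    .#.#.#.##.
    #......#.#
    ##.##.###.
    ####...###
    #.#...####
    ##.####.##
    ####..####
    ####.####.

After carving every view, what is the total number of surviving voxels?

voxel count = 215

start: 10×10×10 = 1000 voxels
  1. axis=1 (XZ plane), |mask|=69  ⇒  voxels=690
  2. axis=0 (YZ plane), |mask|=47  ⇒  voxels=331
  3. axis=2 (XY plane), |mask|=66  ⇒  voxels=215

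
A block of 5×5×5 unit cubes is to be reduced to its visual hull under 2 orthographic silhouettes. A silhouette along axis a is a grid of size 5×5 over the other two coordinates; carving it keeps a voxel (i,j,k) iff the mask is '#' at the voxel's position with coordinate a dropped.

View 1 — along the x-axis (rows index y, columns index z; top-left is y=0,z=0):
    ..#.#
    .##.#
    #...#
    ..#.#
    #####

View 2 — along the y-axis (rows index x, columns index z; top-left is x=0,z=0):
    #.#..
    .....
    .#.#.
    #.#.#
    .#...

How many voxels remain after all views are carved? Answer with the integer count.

initial block: 5^3 = 125
step 1: project along x, AND mask (14/25) → |grid| = 70
step 2: project along y, AND mask (8/25) → |grid| = 22

remaining voxels: 22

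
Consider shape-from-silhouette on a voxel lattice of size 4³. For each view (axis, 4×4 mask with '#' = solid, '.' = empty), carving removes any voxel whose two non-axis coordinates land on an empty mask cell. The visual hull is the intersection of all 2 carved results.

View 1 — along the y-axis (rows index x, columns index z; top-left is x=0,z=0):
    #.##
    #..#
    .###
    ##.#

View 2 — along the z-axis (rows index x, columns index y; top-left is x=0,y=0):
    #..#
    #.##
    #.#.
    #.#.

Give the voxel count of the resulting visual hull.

24 voxels

start: 4×4×4 = 64 voxels
after view 1 [y-axis, 11 of 16 cells solid] → remaining = 44
after view 2 [z-axis, 9 of 16 cells solid] → remaining = 24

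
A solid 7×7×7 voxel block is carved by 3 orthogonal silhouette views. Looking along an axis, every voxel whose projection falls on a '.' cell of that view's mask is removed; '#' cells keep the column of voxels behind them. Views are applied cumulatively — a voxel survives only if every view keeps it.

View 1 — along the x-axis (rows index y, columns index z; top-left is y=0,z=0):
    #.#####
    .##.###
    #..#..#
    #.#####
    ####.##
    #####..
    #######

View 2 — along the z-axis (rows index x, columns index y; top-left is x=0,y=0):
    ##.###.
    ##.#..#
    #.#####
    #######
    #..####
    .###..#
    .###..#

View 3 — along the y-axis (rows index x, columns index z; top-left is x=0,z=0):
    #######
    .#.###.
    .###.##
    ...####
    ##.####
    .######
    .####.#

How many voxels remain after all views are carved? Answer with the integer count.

144 voxels

full grid |V| = 343
  1. axis=0 (YZ plane), |mask|=38  ⇒  voxels=266
  2. axis=2 (XY plane), |mask|=35  ⇒  voxels=195
  3. axis=1 (XZ plane), |mask|=37  ⇒  voxels=144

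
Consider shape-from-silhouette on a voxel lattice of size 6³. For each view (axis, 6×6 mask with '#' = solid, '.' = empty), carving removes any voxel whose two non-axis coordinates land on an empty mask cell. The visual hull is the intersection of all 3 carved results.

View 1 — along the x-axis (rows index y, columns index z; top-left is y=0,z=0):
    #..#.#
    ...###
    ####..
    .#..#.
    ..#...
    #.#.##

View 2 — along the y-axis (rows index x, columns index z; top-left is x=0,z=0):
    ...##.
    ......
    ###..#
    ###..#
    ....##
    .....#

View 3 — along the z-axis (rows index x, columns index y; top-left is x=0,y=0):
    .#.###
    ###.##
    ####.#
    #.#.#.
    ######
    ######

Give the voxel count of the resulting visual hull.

voxel count = 29

before carving: 216 voxels (6×6×6)
step 1: project along x, AND mask (17/36) → |grid| = 102
step 2: project along y, AND mask (13/36) → |grid| = 37
step 3: project along z, AND mask (29/36) → |grid| = 29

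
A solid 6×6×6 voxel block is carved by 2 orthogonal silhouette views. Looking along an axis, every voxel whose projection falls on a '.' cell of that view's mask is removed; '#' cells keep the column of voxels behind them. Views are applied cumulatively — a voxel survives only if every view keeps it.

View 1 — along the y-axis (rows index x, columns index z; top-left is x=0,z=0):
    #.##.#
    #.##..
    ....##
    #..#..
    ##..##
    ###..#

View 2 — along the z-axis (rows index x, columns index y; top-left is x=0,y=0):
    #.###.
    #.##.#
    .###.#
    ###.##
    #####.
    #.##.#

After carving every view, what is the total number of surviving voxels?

start: 6×6×6 = 216 voxels
[1] y-view keeps 19 columns → grid now 114
[2] z-view keeps 26 columns → grid now 82

voxel count = 82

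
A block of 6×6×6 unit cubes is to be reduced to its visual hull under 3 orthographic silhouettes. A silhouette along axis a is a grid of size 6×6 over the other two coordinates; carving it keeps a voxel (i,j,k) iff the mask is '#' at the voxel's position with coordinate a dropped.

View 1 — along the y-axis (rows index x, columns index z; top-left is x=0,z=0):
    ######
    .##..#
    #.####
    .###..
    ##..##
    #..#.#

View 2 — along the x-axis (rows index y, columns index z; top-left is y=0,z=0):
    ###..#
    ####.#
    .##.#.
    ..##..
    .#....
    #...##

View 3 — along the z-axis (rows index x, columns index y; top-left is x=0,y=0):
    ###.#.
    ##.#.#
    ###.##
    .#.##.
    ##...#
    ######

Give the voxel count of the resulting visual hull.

56 voxels

before carving: 216 voxels (6×6×6)
carve view 1 (along y, XZ-mask fill 24/36): 144 voxels remain
carve view 2 (along x, YZ-mask fill 18/36): 73 voxels remain
carve view 3 (along z, XY-mask fill 25/36): 56 voxels remain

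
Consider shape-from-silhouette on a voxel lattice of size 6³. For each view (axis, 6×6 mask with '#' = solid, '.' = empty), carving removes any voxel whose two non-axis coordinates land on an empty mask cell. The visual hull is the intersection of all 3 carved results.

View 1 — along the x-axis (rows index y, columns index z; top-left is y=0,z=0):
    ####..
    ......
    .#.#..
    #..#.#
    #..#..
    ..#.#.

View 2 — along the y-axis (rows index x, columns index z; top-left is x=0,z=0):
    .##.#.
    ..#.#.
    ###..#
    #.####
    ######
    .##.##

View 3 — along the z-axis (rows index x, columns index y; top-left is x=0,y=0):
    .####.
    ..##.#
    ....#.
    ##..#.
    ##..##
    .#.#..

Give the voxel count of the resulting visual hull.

start: 6×6×6 = 216 voxels
  1. axis=0 (YZ plane), |mask|=13  ⇒  voxels=78
  2. axis=1 (XZ plane), |mask|=24  ⇒  voxels=46
  3. axis=2 (XY plane), |mask|=17  ⇒  voxels=18

remaining voxels: 18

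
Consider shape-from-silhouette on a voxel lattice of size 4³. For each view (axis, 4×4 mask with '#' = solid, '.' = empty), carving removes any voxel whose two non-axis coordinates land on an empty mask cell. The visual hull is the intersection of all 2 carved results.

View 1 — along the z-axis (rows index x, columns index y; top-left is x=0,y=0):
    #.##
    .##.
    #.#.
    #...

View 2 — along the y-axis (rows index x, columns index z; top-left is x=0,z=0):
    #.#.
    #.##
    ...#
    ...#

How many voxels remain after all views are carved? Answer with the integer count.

remaining voxels: 15

initial block: 4^3 = 64
after view 1 [z-axis, 8 of 16 cells solid] → remaining = 32
after view 2 [y-axis, 7 of 16 cells solid] → remaining = 15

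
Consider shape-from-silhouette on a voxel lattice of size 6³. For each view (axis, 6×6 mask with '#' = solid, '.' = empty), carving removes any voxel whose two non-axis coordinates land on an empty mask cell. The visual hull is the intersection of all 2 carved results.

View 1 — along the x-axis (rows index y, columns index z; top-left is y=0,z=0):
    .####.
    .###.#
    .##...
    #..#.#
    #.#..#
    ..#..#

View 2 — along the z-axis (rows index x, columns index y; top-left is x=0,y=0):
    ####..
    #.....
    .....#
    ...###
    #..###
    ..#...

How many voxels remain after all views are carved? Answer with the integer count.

|visual hull| = 41

start: 6×6×6 = 216 voxels
step 1: project along x, AND mask (18/36) → |grid| = 108
step 2: project along z, AND mask (14/36) → |grid| = 41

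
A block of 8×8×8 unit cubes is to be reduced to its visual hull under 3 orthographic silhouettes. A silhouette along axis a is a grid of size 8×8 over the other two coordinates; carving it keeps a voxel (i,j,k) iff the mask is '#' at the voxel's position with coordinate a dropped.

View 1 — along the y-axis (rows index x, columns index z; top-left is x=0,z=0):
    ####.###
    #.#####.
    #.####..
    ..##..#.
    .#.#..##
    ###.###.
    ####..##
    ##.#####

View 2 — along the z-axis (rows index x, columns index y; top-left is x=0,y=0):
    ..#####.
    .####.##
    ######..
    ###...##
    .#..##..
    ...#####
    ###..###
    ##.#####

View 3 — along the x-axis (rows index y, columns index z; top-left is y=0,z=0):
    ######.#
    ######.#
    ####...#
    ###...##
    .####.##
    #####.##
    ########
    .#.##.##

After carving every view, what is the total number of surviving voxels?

start: 8×8×8 = 512 voxels
V1 y: intersect with XZ mask (44 set) -- 352 left
V2 z: intersect with XY mask (43 set) -- 243 left
V3 x: intersect with YZ mask (50 set) -- 188 left

voxel count = 188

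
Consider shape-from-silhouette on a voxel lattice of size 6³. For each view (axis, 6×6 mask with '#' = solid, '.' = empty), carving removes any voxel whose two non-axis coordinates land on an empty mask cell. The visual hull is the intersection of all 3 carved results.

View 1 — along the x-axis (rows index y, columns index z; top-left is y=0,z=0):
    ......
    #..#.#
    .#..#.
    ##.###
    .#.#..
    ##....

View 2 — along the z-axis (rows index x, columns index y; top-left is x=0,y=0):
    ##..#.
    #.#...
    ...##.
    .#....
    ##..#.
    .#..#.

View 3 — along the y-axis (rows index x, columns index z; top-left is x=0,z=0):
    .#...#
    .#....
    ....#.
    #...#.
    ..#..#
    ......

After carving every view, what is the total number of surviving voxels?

6 voxels

before carving: 216 voxels (6×6×6)
  1. axis=0 (YZ plane), |mask|=14  ⇒  voxels=84
  2. axis=2 (XY plane), |mask|=13  ⇒  voxels=27
  3. axis=1 (XZ plane), |mask|=8  ⇒  voxels=6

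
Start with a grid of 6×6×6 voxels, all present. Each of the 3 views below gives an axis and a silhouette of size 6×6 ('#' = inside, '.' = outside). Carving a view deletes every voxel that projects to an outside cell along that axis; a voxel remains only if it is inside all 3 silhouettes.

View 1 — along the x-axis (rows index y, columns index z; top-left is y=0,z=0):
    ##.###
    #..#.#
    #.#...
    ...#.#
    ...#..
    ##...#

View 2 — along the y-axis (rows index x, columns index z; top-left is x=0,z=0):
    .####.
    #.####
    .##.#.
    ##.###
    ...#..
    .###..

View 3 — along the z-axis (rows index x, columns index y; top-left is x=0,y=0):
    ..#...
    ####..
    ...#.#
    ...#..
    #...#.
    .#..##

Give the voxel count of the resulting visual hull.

voxel count = 20

full grid |V| = 216
after view 1 [x-axis, 16 of 36 cells solid] → remaining = 96
after view 2 [y-axis, 21 of 36 cells solid] → remaining = 52
after view 3 [z-axis, 13 of 36 cells solid] → remaining = 20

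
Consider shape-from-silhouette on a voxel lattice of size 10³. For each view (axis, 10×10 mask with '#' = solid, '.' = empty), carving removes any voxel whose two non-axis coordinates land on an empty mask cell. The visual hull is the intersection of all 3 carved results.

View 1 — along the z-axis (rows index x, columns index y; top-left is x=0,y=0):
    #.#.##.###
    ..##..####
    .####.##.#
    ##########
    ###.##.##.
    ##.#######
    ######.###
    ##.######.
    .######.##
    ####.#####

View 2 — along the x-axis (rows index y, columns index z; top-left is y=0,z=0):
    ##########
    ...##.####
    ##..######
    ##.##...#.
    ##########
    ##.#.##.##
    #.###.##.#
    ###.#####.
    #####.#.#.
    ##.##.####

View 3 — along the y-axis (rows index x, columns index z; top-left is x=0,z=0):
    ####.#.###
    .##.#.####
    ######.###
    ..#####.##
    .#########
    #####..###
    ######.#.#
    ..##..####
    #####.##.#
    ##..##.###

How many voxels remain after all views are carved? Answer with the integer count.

initial block: 10^3 = 1000
carve view 1 (along z, XY-mask fill 80/100): 800 voxels remain
carve view 2 (along x, YZ-mask fill 76/100): 606 voxels remain
carve view 3 (along y, XZ-mask fill 77/100): 463 voxels remain

remaining voxels: 463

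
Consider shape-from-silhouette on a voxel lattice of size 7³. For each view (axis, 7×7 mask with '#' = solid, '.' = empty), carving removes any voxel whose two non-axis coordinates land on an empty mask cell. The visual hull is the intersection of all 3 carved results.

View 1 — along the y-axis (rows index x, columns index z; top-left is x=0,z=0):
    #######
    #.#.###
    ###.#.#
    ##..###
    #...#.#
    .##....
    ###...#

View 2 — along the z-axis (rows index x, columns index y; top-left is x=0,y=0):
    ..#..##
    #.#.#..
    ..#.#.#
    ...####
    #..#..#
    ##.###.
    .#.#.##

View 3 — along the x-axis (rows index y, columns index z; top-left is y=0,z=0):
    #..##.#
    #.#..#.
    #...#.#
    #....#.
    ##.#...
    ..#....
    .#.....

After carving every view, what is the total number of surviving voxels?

initial block: 7^3 = 343
step 1: project along y, AND mask (31/49) → |grid| = 217
step 2: project along z, AND mask (25/49) → |grid| = 106
step 3: project along x, AND mask (17/49) → |grid| = 35

voxel count = 35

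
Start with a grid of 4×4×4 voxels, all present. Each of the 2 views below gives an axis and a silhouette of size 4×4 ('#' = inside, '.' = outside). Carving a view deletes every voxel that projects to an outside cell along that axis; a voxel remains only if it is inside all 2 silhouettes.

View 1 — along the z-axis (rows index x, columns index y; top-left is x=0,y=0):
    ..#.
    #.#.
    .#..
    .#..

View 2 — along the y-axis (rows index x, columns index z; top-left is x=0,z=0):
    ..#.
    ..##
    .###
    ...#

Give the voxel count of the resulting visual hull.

initial block: 4^3 = 64
carve view 1 (along z, XY-mask fill 5/16): 20 voxels remain
carve view 2 (along y, XZ-mask fill 7/16): 9 voxels remain

voxel count = 9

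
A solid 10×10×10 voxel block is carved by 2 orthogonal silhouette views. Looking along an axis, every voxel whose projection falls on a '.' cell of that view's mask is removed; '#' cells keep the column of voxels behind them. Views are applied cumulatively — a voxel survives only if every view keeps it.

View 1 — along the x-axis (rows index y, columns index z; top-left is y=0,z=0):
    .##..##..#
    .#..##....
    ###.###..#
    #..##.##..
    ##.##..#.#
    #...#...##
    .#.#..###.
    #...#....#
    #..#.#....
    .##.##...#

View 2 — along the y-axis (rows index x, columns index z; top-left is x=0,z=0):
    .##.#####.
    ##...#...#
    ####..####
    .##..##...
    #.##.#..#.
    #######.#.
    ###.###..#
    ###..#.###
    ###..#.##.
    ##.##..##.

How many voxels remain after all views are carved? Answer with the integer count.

full grid |V| = 1000
step 1: project along x, AND mask (46/100) → |grid| = 460
step 2: project along y, AND mask (62/100) → |grid| = 283

283 voxels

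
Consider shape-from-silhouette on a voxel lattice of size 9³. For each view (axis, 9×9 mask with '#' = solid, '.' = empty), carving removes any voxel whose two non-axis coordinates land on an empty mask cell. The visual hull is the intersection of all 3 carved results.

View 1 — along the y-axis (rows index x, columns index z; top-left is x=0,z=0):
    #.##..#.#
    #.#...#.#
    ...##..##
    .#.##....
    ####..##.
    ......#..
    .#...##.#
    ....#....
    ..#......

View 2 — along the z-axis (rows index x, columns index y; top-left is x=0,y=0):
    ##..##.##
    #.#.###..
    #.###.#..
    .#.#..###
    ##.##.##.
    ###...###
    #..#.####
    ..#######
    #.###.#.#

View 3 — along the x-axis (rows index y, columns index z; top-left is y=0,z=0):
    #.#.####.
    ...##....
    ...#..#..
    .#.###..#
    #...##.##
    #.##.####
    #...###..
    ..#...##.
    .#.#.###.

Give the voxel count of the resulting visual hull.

82 voxels

full grid |V| = 729
[1] y-view keeps 29 columns → grid now 261
[2] z-view keeps 52 columns → grid now 164
[3] x-view keeps 39 columns → grid now 82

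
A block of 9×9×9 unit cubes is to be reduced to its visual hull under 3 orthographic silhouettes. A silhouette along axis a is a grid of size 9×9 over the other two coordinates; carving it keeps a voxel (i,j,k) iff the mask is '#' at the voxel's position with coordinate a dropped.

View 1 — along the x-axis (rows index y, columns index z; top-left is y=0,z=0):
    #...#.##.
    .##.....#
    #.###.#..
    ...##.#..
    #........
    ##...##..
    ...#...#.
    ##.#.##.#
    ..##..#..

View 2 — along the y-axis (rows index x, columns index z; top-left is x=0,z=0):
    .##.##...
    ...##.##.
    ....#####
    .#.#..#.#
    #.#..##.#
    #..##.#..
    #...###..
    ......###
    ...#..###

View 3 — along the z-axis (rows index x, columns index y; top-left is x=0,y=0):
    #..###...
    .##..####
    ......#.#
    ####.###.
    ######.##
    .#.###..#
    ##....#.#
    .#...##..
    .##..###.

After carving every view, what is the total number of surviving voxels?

before carving: 729 voxels (9×9×9)
step 1: project along x, AND mask (31/81) → |grid| = 279
step 2: project along y, AND mask (37/81) → |grid| = 136
step 3: project along z, AND mask (44/81) → |grid| = 72

72 voxels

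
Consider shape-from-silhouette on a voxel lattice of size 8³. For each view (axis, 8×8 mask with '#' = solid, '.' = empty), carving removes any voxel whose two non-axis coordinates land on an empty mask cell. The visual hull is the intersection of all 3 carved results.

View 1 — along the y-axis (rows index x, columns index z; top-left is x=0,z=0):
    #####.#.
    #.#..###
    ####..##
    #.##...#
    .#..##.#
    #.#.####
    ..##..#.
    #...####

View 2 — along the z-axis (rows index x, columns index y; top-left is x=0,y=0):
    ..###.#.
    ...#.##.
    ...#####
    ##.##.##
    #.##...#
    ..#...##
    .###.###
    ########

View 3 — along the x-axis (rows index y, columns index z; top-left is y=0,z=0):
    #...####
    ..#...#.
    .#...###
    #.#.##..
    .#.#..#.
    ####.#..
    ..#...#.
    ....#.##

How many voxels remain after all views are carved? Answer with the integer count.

voxel count = 85

full grid |V| = 512
  1. axis=1 (XZ plane), |mask|=39  ⇒  voxels=312
  2. axis=2 (XY plane), |mask|=39  ⇒  voxels=185
  3. axis=0 (YZ plane), |mask|=28  ⇒  voxels=85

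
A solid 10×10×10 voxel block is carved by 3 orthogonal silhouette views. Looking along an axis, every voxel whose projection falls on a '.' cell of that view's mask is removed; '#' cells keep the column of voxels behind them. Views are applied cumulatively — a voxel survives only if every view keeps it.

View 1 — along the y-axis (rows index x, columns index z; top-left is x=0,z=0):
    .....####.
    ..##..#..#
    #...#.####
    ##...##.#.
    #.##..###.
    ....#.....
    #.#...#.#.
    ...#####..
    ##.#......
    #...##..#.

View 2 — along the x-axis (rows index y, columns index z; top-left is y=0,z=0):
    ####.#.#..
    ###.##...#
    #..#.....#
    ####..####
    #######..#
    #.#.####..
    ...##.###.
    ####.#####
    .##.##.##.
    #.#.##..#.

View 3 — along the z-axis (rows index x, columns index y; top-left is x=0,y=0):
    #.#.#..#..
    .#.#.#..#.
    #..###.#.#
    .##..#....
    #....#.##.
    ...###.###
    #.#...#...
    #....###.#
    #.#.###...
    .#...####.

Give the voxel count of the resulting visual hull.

start: 10×10×10 = 1000 voxels
  1. axis=1 (XZ plane), |mask|=42  ⇒  voxels=420
  2. axis=0 (YZ plane), |mask|=62  ⇒  voxels=259
  3. axis=2 (XY plane), |mask|=45  ⇒  voxels=114

|visual hull| = 114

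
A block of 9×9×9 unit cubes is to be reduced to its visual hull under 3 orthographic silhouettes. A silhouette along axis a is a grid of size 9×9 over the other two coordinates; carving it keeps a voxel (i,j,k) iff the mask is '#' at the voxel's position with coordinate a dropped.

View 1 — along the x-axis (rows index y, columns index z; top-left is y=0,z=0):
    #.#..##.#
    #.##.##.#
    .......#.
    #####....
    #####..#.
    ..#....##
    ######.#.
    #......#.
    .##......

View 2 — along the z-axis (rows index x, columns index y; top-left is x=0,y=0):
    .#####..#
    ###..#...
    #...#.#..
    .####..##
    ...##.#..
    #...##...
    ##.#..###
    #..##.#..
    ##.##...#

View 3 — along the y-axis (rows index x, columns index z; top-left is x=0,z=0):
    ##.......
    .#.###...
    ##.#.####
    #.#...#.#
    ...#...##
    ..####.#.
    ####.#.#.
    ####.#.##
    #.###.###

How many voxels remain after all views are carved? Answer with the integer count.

start: 9×9×9 = 729 voxels
step 1: project along x, AND mask (37/81) → |grid| = 333
step 2: project along z, AND mask (40/81) → |grid| = 184
step 3: project along y, AND mask (45/81) → |grid| = 104

remaining voxels: 104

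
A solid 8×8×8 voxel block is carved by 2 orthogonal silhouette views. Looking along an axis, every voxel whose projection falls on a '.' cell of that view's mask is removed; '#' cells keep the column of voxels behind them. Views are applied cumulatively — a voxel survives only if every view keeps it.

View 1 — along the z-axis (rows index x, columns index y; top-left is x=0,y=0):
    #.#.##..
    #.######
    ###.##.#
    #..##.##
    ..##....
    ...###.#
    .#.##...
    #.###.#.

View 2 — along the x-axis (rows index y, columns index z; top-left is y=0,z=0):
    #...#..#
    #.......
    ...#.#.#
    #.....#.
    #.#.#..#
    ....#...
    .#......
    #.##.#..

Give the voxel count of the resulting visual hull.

remaining voxels: 95

start: 8×8×8 = 512 voxels
V1 z: intersect with XY mask (36 set) -- 288 left
V2 x: intersect with YZ mask (19 set) -- 95 left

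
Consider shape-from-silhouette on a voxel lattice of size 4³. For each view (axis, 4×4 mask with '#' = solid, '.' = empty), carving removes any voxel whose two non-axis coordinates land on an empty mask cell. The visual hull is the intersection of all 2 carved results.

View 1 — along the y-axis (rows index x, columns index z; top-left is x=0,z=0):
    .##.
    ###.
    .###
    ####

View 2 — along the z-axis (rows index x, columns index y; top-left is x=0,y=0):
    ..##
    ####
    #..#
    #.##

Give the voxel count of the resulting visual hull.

start: 4×4×4 = 64 voxels
V1 y: intersect with XZ mask (12 set) -- 48 left
V2 z: intersect with XY mask (11 set) -- 34 left

|visual hull| = 34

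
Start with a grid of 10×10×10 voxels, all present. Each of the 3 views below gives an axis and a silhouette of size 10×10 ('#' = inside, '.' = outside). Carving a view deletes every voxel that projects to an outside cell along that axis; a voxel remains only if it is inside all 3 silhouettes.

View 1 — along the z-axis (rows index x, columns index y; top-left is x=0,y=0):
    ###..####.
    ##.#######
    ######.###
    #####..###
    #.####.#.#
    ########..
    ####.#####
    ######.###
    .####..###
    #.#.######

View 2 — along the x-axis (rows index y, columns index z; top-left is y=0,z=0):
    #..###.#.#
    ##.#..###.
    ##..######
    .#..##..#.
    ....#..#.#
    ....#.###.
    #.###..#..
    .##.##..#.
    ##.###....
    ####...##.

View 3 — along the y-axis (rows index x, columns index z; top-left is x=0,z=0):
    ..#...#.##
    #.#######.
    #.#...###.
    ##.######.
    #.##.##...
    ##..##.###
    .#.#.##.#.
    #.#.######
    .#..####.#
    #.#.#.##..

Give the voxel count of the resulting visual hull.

initial block: 10^3 = 1000
[1] z-view keeps 81 columns → grid now 810
[2] x-view keeps 52 columns → grid now 425
[3] y-view keeps 61 columns → grid now 262

262 voxels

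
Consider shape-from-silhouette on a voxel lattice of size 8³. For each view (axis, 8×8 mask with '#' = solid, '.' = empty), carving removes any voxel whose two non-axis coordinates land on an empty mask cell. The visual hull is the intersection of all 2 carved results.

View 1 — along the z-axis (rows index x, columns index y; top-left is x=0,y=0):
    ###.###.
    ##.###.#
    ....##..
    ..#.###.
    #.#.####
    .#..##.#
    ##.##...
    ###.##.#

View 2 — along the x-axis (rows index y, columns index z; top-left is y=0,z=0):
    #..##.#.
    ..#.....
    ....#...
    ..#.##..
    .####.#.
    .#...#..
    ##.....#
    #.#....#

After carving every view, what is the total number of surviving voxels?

remaining voxels: 110

full grid |V| = 512
step 1: project along z, AND mask (38/64) → |grid| = 304
step 2: project along x, AND mask (22/64) → |grid| = 110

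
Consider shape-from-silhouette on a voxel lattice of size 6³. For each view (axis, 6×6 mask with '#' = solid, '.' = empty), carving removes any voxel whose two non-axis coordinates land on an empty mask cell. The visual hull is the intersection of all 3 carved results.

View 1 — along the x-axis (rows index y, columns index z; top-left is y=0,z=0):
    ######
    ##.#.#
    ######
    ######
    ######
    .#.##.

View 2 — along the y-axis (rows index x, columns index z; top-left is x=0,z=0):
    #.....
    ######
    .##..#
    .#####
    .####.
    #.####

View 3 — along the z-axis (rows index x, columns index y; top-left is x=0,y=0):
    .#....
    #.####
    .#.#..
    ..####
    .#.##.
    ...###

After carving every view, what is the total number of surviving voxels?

|visual hull| = 73

before carving: 216 voxels (6×6×6)
[1] x-view keeps 31 columns → grid now 186
[2] y-view keeps 24 columns → grid now 123
[3] z-view keeps 18 columns → grid now 73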